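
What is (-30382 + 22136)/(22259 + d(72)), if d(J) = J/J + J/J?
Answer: -8246/22261 ≈ -0.37042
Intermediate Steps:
d(J) = 2 (d(J) = 1 + 1 = 2)
(-30382 + 22136)/(22259 + d(72)) = (-30382 + 22136)/(22259 + 2) = -8246/22261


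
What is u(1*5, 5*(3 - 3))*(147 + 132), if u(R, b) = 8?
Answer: 2232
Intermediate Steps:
u(1*5, 5*(3 - 3))*(147 + 132) = 8*(147 + 132) = 8*279 = 2232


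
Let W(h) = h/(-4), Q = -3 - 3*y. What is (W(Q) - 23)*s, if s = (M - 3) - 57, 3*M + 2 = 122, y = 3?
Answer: 400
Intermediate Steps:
Q = -12 (Q = -3 - 3*3 = -3 - 9 = -12)
W(h) = -h/4 (W(h) = h*(-1/4) = -h/4)
M = 40 (M = -2/3 + (1/3)*122 = -2/3 + 122/3 = 40)
s = -20 (s = (40 - 3) - 57 = 37 - 57 = -20)
(W(Q) - 23)*s = (-1/4*(-12) - 23)*(-20) = (3 - 23)*(-20) = -20*(-20) = 400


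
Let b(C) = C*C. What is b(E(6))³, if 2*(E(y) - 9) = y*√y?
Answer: 9546255 + 3897234*√6 ≈ 1.9092e+7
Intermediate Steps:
E(y) = 9 + y^(3/2)/2 (E(y) = 9 + (y*√y)/2 = 9 + y^(3/2)/2)
b(C) = C²
b(E(6))³ = ((9 + 6^(3/2)/2)²)³ = ((9 + (6*√6)/2)²)³ = ((9 + 3*√6)²)³ = (9 + 3*√6)⁶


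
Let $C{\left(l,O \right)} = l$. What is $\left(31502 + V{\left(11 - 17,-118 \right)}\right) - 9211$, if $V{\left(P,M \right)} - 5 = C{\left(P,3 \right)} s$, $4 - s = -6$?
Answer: $22236$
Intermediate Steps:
$s = 10$ ($s = 4 - -6 = 4 + 6 = 10$)
$V{\left(P,M \right)} = 5 + 10 P$ ($V{\left(P,M \right)} = 5 + P 10 = 5 + 10 P$)
$\left(31502 + V{\left(11 - 17,-118 \right)}\right) - 9211 = \left(31502 + \left(5 + 10 \left(11 - 17\right)\right)\right) - 9211 = \left(31502 + \left(5 + 10 \left(-6\right)\right)\right) - 9211 = \left(31502 + \left(5 - 60\right)\right) - 9211 = \left(31502 - 55\right) - 9211 = 31447 - 9211 = 22236$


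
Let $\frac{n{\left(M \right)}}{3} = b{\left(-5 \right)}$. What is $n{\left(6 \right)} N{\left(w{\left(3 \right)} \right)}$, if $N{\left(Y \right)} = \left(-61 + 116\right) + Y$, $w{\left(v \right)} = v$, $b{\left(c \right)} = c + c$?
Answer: $-1740$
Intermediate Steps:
$b{\left(c \right)} = 2 c$
$n{\left(M \right)} = -30$ ($n{\left(M \right)} = 3 \cdot 2 \left(-5\right) = 3 \left(-10\right) = -30$)
$N{\left(Y \right)} = 55 + Y$
$n{\left(6 \right)} N{\left(w{\left(3 \right)} \right)} = - 30 \left(55 + 3\right) = \left(-30\right) 58 = -1740$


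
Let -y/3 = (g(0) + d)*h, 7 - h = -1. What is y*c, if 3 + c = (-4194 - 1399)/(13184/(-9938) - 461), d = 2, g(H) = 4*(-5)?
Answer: 3009558816/765767 ≈ 3930.1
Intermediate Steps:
g(H) = -20
h = 8 (h = 7 - 1*(-1) = 7 + 1 = 8)
c = 20899714/2297301 (c = -3 + (-4194 - 1399)/(13184/(-9938) - 461) = -3 - 5593/(13184*(-1/9938) - 461) = -3 - 5593/(-6592/4969 - 461) = -3 - 5593/(-2297301/4969) = -3 - 5593*(-4969/2297301) = -3 + 27791617/2297301 = 20899714/2297301 ≈ 9.0975)
y = 432 (y = -3*(-20 + 2)*8 = -(-54)*8 = -3*(-144) = 432)
y*c = 432*(20899714/2297301) = 3009558816/765767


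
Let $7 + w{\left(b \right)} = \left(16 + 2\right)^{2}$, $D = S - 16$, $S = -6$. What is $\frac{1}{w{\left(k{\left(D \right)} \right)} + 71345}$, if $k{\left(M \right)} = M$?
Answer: $\frac{1}{71662} \approx 1.3954 \cdot 10^{-5}$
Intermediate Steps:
$D = -22$ ($D = -6 - 16 = -22$)
$w{\left(b \right)} = 317$ ($w{\left(b \right)} = -7 + \left(16 + 2\right)^{2} = -7 + 18^{2} = -7 + 324 = 317$)
$\frac{1}{w{\left(k{\left(D \right)} \right)} + 71345} = \frac{1}{317 + 71345} = \frac{1}{71662}$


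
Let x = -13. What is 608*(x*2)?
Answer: -15808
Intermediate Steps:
608*(x*2) = 608*(-13*2) = 608*(-26) = -15808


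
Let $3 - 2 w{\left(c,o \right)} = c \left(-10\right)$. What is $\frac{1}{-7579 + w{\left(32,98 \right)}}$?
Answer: $- \frac{2}{14835} \approx -0.00013482$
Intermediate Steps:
$w{\left(c,o \right)} = \frac{3}{2} + 5 c$ ($w{\left(c,o \right)} = \frac{3}{2} - \frac{c \left(-10\right)}{2} = \frac{3}{2} - \frac{\left(-10\right) c}{2} = \frac{3}{2} + 5 c$)
$\frac{1}{-7579 + w{\left(32,98 \right)}} = \frac{1}{-7579 + \left(\frac{3}{2} + 5 \cdot 32\right)} = \frac{1}{-7579 + \left(\frac{3}{2} + 160\right)} = \frac{1}{-7579 + \frac{323}{2}} = \frac{1}{- \frac{14835}{2}} = - \frac{2}{14835}$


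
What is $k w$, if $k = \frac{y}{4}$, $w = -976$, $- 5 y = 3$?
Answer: $\frac{732}{5} \approx 146.4$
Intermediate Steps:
$y = - \frac{3}{5}$ ($y = \left(- \frac{1}{5}\right) 3 = - \frac{3}{5} \approx -0.6$)
$k = - \frac{3}{20}$ ($k = - \frac{3}{5 \cdot 4} = \left(- \frac{3}{5}\right) \frac{1}{4} = - \frac{3}{20} \approx -0.15$)
$k w = \left(- \frac{3}{20}\right) \left(-976\right) = \frac{732}{5}$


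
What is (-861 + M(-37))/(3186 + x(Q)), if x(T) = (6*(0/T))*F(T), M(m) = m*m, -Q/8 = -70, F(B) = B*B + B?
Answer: 254/1593 ≈ 0.15945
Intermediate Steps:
F(B) = B + B² (F(B) = B² + B = B + B²)
Q = 560 (Q = -8*(-70) = 560)
M(m) = m²
x(T) = 0 (x(T) = (6*(0/T))*(T*(1 + T)) = (6*0)*(T*(1 + T)) = 0*(T*(1 + T)) = 0)
(-861 + M(-37))/(3186 + x(Q)) = (-861 + (-37)²)/(3186 + 0) = (-861 + 1369)/3186 = 508*(1/3186) = 254/1593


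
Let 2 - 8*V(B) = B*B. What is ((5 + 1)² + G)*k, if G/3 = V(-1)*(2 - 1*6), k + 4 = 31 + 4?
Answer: 2139/2 ≈ 1069.5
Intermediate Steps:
V(B) = ¼ - B²/8 (V(B) = ¼ - B*B/8 = ¼ - B²/8)
k = 31 (k = -4 + (31 + 4) = -4 + 35 = 31)
G = -3/2 (G = 3*((¼ - ⅛*(-1)²)*(2 - 1*6)) = 3*((¼ - ⅛*1)*(2 - 6)) = 3*((¼ - ⅛)*(-4)) = 3*((⅛)*(-4)) = 3*(-½) = -3/2 ≈ -1.5000)
((5 + 1)² + G)*k = ((5 + 1)² - 3/2)*31 = (6² - 3/2)*31 = (36 - 3/2)*31 = (69/2)*31 = 2139/2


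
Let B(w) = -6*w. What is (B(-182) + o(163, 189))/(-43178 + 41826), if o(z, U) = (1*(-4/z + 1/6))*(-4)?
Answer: -266855/330564 ≈ -0.80727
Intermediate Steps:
o(z, U) = -⅔ + 16/z (o(z, U) = (1*(-4/z + 1*(⅙)))*(-4) = (1*(-4/z + ⅙))*(-4) = (1*(⅙ - 4/z))*(-4) = (⅙ - 4/z)*(-4) = -⅔ + 16/z)
(B(-182) + o(163, 189))/(-43178 + 41826) = (-6*(-182) + (-⅔ + 16/163))/(-43178 + 41826) = (1092 + (-⅔ + 16*(1/163)))/(-1352) = (1092 + (-⅔ + 16/163))*(-1/1352) = (1092 - 278/489)*(-1/1352) = (533710/489)*(-1/1352) = -266855/330564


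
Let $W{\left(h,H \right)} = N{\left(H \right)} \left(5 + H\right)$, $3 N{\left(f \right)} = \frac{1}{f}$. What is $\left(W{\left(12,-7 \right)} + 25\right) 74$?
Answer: $\frac{38998}{21} \approx 1857.0$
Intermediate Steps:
$N{\left(f \right)} = \frac{1}{3 f}$
$W{\left(h,H \right)} = \frac{5 + H}{3 H}$ ($W{\left(h,H \right)} = \frac{1}{3 H} \left(5 + H\right) = \frac{5 + H}{3 H}$)
$\left(W{\left(12,-7 \right)} + 25\right) 74 = \left(\frac{5 - 7}{3 \left(-7\right)} + 25\right) 74 = \left(\frac{1}{3} \left(- \frac{1}{7}\right) \left(-2\right) + 25\right) 74 = \left(\frac{2}{21} + 25\right) 74 = \frac{527}{21} \cdot 74 = \frac{38998}{21}$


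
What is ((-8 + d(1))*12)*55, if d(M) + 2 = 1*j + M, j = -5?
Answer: -9240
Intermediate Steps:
d(M) = -7 + M (d(M) = -2 + (1*(-5) + M) = -2 + (-5 + M) = -7 + M)
((-8 + d(1))*12)*55 = ((-8 + (-7 + 1))*12)*55 = ((-8 - 6)*12)*55 = -14*12*55 = -168*55 = -9240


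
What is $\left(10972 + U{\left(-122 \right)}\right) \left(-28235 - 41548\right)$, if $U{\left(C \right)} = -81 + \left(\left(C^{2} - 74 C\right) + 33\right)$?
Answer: $-2430960588$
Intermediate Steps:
$U{\left(C \right)} = -48 + C^{2} - 74 C$ ($U{\left(C \right)} = -81 + \left(33 + C^{2} - 74 C\right) = -48 + C^{2} - 74 C$)
$\left(10972 + U{\left(-122 \right)}\right) \left(-28235 - 41548\right) = \left(10972 - \left(-8980 - 14884\right)\right) \left(-28235 - 41548\right) = \left(10972 + \left(-48 + 14884 + 9028\right)\right) \left(-69783\right) = \left(10972 + 23864\right) \left(-69783\right) = 34836 \left(-69783\right) = -2430960588$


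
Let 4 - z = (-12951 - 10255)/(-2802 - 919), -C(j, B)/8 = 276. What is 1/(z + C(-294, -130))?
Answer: -3721/8224290 ≈ -0.00045244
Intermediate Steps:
C(j, B) = -2208 (C(j, B) = -8*276 = -2208)
z = -8322/3721 (z = 4 - (-12951 - 10255)/(-2802 - 919) = 4 - (-23206)/(-3721) = 4 - (-23206)*(-1)/3721 = 4 - 1*23206/3721 = 4 - 23206/3721 = -8322/3721 ≈ -2.2365)
1/(z + C(-294, -130)) = 1/(-8322/3721 - 2208) = 1/(-8224290/3721) = -3721/8224290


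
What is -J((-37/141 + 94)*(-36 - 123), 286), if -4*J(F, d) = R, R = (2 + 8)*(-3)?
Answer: -15/2 ≈ -7.5000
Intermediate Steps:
R = -30 (R = 10*(-3) = -30)
J(F, d) = 15/2 (J(F, d) = -¼*(-30) = 15/2)
-J((-37/141 + 94)*(-36 - 123), 286) = -1*15/2 = -15/2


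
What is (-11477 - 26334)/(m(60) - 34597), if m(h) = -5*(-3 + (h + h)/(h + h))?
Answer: 37811/34587 ≈ 1.0932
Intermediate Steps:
m(h) = 10 (m(h) = -5*(-3 + (2*h)/((2*h))) = -5*(-3 + (2*h)*(1/(2*h))) = -5*(-3 + 1) = -5*(-2) = 10)
(-11477 - 26334)/(m(60) - 34597) = (-11477 - 26334)/(10 - 34597) = -37811/(-34587) = -37811*(-1/34587) = 37811/34587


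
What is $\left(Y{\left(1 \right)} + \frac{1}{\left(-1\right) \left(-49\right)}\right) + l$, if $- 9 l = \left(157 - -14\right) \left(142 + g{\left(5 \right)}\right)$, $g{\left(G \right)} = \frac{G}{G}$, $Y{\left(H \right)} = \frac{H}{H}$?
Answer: $- \frac{133083}{49} \approx -2716.0$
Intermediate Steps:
$Y{\left(H \right)} = 1$
$g{\left(G \right)} = 1$
$l = -2717$ ($l = - \frac{\left(157 - -14\right) \left(142 + 1\right)}{9} = - \frac{\left(157 + 14\right) 143}{9} = - \frac{171 \cdot 143}{9} = \left(- \frac{1}{9}\right) 24453 = -2717$)
$\left(Y{\left(1 \right)} + \frac{1}{\left(-1\right) \left(-49\right)}\right) + l = \left(1 + \frac{1}{\left(-1\right) \left(-49\right)}\right) - 2717 = \left(1 + \frac{1}{49}\right) - 2717 = \frac{50}{49} - 2717 = - \frac{133083}{49}$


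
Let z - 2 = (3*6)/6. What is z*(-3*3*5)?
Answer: -225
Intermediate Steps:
z = 5 (z = 2 + (3*6)/6 = 2 + 18*(1/6) = 2 + 3 = 5)
z*(-3*3*5) = 5*(-3*3*5) = 5*(-9*5) = 5*(-45) = -225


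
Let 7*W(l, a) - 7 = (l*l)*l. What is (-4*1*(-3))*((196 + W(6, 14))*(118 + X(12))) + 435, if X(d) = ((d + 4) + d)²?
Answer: 17267325/7 ≈ 2.4668e+6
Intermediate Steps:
W(l, a) = 1 + l³/7 (W(l, a) = 1 + ((l*l)*l)/7 = 1 + (l²*l)/7 = 1 + l³/7)
X(d) = (4 + 2*d)² (X(d) = ((4 + d) + d)² = (4 + 2*d)²)
(-4*1*(-3))*((196 + W(6, 14))*(118 + X(12))) + 435 = (-4*1*(-3))*((196 + (1 + (⅐)*6³))*(118 + 4*(2 + 12)²)) + 435 = (-4*(-3))*((196 + (1 + (⅐)*216))*(118 + 4*14²)) + 435 = 12*((196 + (1 + 216/7))*(118 + 4*196)) + 435 = 12*((196 + 223/7)*(118 + 784)) + 435 = 12*((1595/7)*902) + 435 = 12*(1438690/7) + 435 = 17264280/7 + 435 = 17267325/7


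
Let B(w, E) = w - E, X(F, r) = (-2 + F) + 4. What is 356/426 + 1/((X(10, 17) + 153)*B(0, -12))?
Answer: 117551/140580 ≈ 0.83619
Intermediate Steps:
X(F, r) = 2 + F
356/426 + 1/((X(10, 17) + 153)*B(0, -12)) = 356/426 + 1/(((2 + 10) + 153)*(0 - 1*(-12))) = 356*(1/426) + 1/((12 + 153)*(0 + 12)) = 178/213 + 1/(165*12) = 178/213 + (1/165)*(1/12) = 178/213 + 1/1980 = 117551/140580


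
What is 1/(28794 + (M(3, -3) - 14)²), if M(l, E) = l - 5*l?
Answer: 1/29470 ≈ 3.3933e-5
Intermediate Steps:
M(l, E) = -4*l
1/(28794 + (M(3, -3) - 14)²) = 1/(28794 + (-4*3 - 14)²) = 1/(28794 + (-12 - 14)²) = 1/(28794 + (-26)²) = 1/(28794 + 676) = 1/29470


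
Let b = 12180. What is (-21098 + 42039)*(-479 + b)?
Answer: 245030641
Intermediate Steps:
(-21098 + 42039)*(-479 + b) = (-21098 + 42039)*(-479 + 12180) = 20941*11701 = 245030641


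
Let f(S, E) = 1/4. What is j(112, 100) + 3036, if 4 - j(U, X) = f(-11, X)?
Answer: 12159/4 ≈ 3039.8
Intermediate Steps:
f(S, E) = ¼
j(U, X) = 15/4 (j(U, X) = 4 - 1*¼ = 4 - ¼ = 15/4)
j(112, 100) + 3036 = 15/4 + 3036 = 12159/4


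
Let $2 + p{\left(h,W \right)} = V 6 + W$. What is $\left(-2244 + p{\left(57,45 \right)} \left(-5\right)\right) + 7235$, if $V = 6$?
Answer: $4596$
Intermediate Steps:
$p{\left(h,W \right)} = 34 + W$ ($p{\left(h,W \right)} = -2 + \left(6 \cdot 6 + W\right) = -2 + \left(36 + W\right) = 34 + W$)
$\left(-2244 + p{\left(57,45 \right)} \left(-5\right)\right) + 7235 = \left(-2244 + \left(34 + 45\right) \left(-5\right)\right) + 7235 = \left(-2244 + 79 \left(-5\right)\right) + 7235 = \left(-2244 - 395\right) + 7235 = -2639 + 7235 = 4596$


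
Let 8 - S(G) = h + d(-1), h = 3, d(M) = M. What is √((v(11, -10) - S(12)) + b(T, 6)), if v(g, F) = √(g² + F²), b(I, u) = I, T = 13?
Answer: √(7 + √221) ≈ 4.6761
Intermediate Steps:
S(G) = 6 (S(G) = 8 - (3 - 1) = 8 - 1*2 = 8 - 2 = 6)
v(g, F) = √(F² + g²)
√((v(11, -10) - S(12)) + b(T, 6)) = √((√((-10)² + 11²) - 1*6) + 13) = √((√(100 + 121) - 6) + 13) = √((√221 - 6) + 13) = √((-6 + √221) + 13) = √(7 + √221)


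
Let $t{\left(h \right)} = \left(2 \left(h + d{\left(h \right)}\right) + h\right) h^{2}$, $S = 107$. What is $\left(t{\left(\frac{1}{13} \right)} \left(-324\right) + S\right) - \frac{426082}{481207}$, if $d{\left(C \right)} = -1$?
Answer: $\frac{115771512763}{1057211779} \approx 109.51$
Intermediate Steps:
$t{\left(h \right)} = h^{2} \left(-2 + 3 h\right)$ ($t{\left(h \right)} = \left(2 \left(h - 1\right) + h\right) h^{2} = \left(2 \left(-1 + h\right) + h\right) h^{2} = \left(\left(-2 + 2 h\right) + h\right) h^{2} = \left(-2 + 3 h\right) h^{2} = h^{2} \left(-2 + 3 h\right)$)
$\left(t{\left(\frac{1}{13} \right)} \left(-324\right) + S\right) - \frac{426082}{481207} = \left(\left(\frac{1}{13}\right)^{2} \left(-2 + \frac{3}{13}\right) \left(-324\right) + 107\right) - \frac{426082}{481207} = \left(\frac{-2 + 3 \cdot \frac{1}{13}}{169} \left(-324\right) + 107\right) - 426082 \cdot \frac{1}{481207} = \left(\frac{-2 + \frac{3}{13}}{169} \left(-324\right) + 107\right) - \frac{426082}{481207} = \left(\frac{1}{169} \left(- \frac{23}{13}\right) \left(-324\right) + 107\right) - \frac{426082}{481207} = \left(\left(- \frac{23}{2197}\right) \left(-324\right) + 107\right) - \frac{426082}{481207} = \left(\frac{7452}{2197} + 107\right) - \frac{426082}{481207} = \frac{242531}{2197} - \frac{426082}{481207} = \frac{115771512763}{1057211779}$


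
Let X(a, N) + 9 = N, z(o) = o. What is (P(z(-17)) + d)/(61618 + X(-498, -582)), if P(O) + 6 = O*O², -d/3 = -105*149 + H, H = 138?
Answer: 41602/61027 ≈ 0.68170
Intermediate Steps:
X(a, N) = -9 + N
d = 46521 (d = -3*(-105*149 + 138) = -3*(-15645 + 138) = -3*(-15507) = 46521)
P(O) = -6 + O³ (P(O) = -6 + O*O² = -6 + O³)
(P(z(-17)) + d)/(61618 + X(-498, -582)) = ((-6 + (-17)³) + 46521)/(61618 + (-9 - 582)) = ((-6 - 4913) + 46521)/(61618 - 591) = (-4919 + 46521)/61027 = 41602*(1/61027) = 41602/61027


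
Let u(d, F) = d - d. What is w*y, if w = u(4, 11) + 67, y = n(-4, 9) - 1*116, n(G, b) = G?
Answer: -8040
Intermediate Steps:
u(d, F) = 0
y = -120 (y = -4 - 1*116 = -4 - 116 = -120)
w = 67 (w = 0 + 67 = 67)
w*y = 67*(-120) = -8040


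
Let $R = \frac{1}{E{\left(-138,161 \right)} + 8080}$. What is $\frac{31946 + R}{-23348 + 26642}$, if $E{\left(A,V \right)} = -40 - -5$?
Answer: $\frac{257005571}{26500230} \approx 9.6982$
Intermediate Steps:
$E{\left(A,V \right)} = -35$ ($E{\left(A,V \right)} = -40 + 5 = -35$)
$R = \frac{1}{8045}$ ($R = \frac{1}{-35 + 8080} = \frac{1}{8045} \approx 0.0001243$)
$\frac{31946 + R}{-23348 + 26642} = \frac{31946 + \frac{1}{8045}}{-23348 + 26642} = \frac{257005571}{8045 \cdot 3294} = \frac{257005571}{8045} \cdot \frac{1}{3294} = \frac{257005571}{26500230}$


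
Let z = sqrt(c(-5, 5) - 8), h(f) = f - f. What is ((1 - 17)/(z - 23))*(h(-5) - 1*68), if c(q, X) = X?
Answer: -6256/133 - 272*I*sqrt(3)/133 ≈ -47.038 - 3.5422*I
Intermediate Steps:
h(f) = 0
z = I*sqrt(3) (z = sqrt(5 - 8) = sqrt(-3) = I*sqrt(3) ≈ 1.732*I)
((1 - 17)/(z - 23))*(h(-5) - 1*68) = ((1 - 17)/(I*sqrt(3) - 23))*(0 - 1*68) = (-16/(-23 + I*sqrt(3)))*(0 - 68) = -16/(-23 + I*sqrt(3))*(-68) = 1088/(-23 + I*sqrt(3))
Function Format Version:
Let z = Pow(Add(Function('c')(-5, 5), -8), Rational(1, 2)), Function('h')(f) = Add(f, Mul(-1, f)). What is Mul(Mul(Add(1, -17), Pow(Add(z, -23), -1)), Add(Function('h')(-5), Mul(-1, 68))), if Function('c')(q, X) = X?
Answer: Add(Rational(-6256, 133), Mul(Rational(-272, 133), I, Pow(3, Rational(1, 2)))) ≈ Add(-47.038, Mul(-3.5422, I))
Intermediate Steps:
Function('h')(f) = 0
z = Mul(I, Pow(3, Rational(1, 2))) (z = Pow(Add(5, -8), Rational(1, 2)) = Pow(-3, Rational(1, 2)) = Mul(I, Pow(3, Rational(1, 2))) ≈ Mul(1.7320, I))
Mul(Mul(Add(1, -17), Pow(Add(z, -23), -1)), Add(Function('h')(-5), Mul(-1, 68))) = Mul(Mul(Add(1, -17), Pow(Add(Mul(I, Pow(3, Rational(1, 2))), -23), -1)), Add(0, Mul(-1, 68))) = Mul(Mul(-16, Pow(Add(-23, Mul(I, Pow(3, Rational(1, 2)))), -1)), Add(0, -68)) = Mul(Mul(-16, Pow(Add(-23, Mul(I, Pow(3, Rational(1, 2)))), -1)), -68) = Mul(1088, Pow(Add(-23, Mul(I, Pow(3, Rational(1, 2)))), -1))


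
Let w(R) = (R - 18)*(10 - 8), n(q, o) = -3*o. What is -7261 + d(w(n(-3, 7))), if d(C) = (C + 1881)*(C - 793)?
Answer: -1577674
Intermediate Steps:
w(R) = -36 + 2*R (w(R) = (-18 + R)*2 = -36 + 2*R)
d(C) = (-793 + C)*(1881 + C) (d(C) = (1881 + C)*(-793 + C) = (-793 + C)*(1881 + C))
-7261 + d(w(n(-3, 7))) = -7261 + (-1491633 + (-36 + 2*(-3*7))² + 1088*(-36 + 2*(-3*7))) = -7261 + (-1491633 + (-36 + 2*(-21))² + 1088*(-36 + 2*(-21))) = -7261 + (-1491633 + (-36 - 42)² + 1088*(-36 - 42)) = -7261 + (-1491633 + (-78)² + 1088*(-78)) = -7261 + (-1491633 + 6084 - 84864) = -7261 - 1570413 = -1577674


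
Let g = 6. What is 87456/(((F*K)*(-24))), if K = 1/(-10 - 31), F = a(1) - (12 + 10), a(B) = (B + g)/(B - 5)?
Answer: -597616/95 ≈ -6290.7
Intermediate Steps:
a(B) = (6 + B)/(-5 + B) (a(B) = (B + 6)/(B - 5) = (6 + B)/(-5 + B))
F = -95/4 (F = (6 + 1)/(-5 + 1) - (12 + 10) = 7/(-4) - 1*22 = -¼*7 - 22 = -7/4 - 22 = -95/4 ≈ -23.750)
K = -1/41 (K = 1/(-41) = -1/41 ≈ -0.024390)
87456/(((F*K)*(-24))) = 87456/((-95/4*(-1/41)*(-24))) = 87456/(((95/164)*(-24))) = 87456/(-570/41) = 87456*(-41/570) = -597616/95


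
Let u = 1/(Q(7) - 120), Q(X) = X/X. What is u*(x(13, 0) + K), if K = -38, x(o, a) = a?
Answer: 38/119 ≈ 0.31933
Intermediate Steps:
Q(X) = 1
u = -1/119 (u = 1/(1 - 120) = 1/(-119) = -1/119 ≈ -0.0084034)
u*(x(13, 0) + K) = -(0 - 38)/119 = -1/119*(-38) = 38/119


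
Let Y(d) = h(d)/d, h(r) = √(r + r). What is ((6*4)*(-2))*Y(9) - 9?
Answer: -9 - 16*√2 ≈ -31.627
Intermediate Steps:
h(r) = √2*√r (h(r) = √(2*r) = √2*√r)
Y(d) = √2/√d (Y(d) = (√2*√d)/d = √2/√d)
((6*4)*(-2))*Y(9) - 9 = ((6*4)*(-2))*(√2/√9) - 9 = (24*(-2))*(√2*(⅓)) - 9 = -16*√2 - 9 = -9 - 16*√2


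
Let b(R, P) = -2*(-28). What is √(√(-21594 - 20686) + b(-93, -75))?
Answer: √(56 + 2*I*√10570) ≈ 11.6 + 8.8631*I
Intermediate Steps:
b(R, P) = 56
√(√(-21594 - 20686) + b(-93, -75)) = √(√(-21594 - 20686) + 56) = √(√(-42280) + 56) = √(2*I*√10570 + 56) = √(56 + 2*I*√10570)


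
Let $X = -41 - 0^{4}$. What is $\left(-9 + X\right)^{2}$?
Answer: $2500$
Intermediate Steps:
$X = -41$ ($X = -41 - 0 = -41 + 0 = -41$)
$\left(-9 + X\right)^{2} = \left(-9 - 41\right)^{2} = \left(-50\right)^{2} = 2500$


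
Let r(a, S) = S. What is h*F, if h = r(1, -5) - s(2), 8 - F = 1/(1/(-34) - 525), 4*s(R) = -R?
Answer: -642789/17851 ≈ -36.009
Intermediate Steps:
s(R) = -R/4 (s(R) = (-R)/4 = -R/4)
F = 142842/17851 (F = 8 - 1/(1/(-34) - 525) = 8 - 1/(-1/34 - 525) = 8 - 1/(-17851/34) = 8 - 1*(-34/17851) = 8 + 34/17851 = 142842/17851 ≈ 8.0019)
h = -9/2 (h = -5 - (-1)*2/4 = -5 - 1*(-½) = -5 + ½ = -9/2 ≈ -4.5000)
h*F = -9/2*142842/17851 = -642789/17851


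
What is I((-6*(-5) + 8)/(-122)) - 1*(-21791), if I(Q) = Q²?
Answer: 81084672/3721 ≈ 21791.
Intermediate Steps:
I((-6*(-5) + 8)/(-122)) - 1*(-21791) = ((-6*(-5) + 8)/(-122))² - 1*(-21791) = ((30 + 8)*(-1/122))² + 21791 = (38*(-1/122))² + 21791 = (-19/61)² + 21791 = 361/3721 + 21791 = 81084672/3721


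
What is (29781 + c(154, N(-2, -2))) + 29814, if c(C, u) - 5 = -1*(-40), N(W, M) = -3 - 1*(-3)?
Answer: 59640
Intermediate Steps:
N(W, M) = 0 (N(W, M) = -3 + 3 = 0)
c(C, u) = 45 (c(C, u) = 5 - 1*(-40) = 5 + 40 = 45)
(29781 + c(154, N(-2, -2))) + 29814 = (29781 + 45) + 29814 = 29826 + 29814 = 59640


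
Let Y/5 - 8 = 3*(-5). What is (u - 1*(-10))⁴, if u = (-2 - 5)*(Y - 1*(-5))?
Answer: 2342560000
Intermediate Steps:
Y = -35 (Y = 40 + 5*(3*(-5)) = 40 + 5*(-15) = 40 - 75 = -35)
u = 210 (u = (-2 - 5)*(-35 - 1*(-5)) = -7*(-35 + 5) = -7*(-30) = 210)
(u - 1*(-10))⁴ = (210 - 1*(-10))⁴ = (210 + 10)⁴ = 220⁴ = 2342560000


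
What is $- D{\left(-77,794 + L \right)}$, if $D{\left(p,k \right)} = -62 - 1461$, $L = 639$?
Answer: $1523$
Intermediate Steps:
$D{\left(p,k \right)} = -1523$
$- D{\left(-77,794 + L \right)} = \left(-1\right) \left(-1523\right) = 1523$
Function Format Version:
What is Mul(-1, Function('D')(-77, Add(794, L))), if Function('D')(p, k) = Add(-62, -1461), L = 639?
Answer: 1523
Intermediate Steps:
Function('D')(p, k) = -1523
Mul(-1, Function('D')(-77, Add(794, L))) = Mul(-1, -1523) = 1523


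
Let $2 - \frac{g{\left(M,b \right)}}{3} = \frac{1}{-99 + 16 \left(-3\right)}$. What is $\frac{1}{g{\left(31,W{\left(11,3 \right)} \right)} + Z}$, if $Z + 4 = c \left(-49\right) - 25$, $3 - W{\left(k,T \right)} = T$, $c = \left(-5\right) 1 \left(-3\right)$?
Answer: $- \frac{49}{37141} \approx -0.0013193$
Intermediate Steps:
$c = 15$ ($c = \left(-5\right) \left(-3\right) = 15$)
$W{\left(k,T \right)} = 3 - T$
$g{\left(M,b \right)} = \frac{295}{49}$ ($g{\left(M,b \right)} = 6 - \frac{3}{-99 + 16 \left(-3\right)} = 6 - \frac{3}{-99 - 48} = 6 - \frac{3}{-147} = 6 - - \frac{1}{49} = 6 + \frac{1}{49} = \frac{295}{49}$)
$Z = -764$ ($Z = -4 + \left(15 \left(-49\right) - 25\right) = -4 - 760 = -764$)
$\frac{1}{g{\left(31,W{\left(11,3 \right)} \right)} + Z} = \frac{1}{\frac{295}{49} - 764} = \frac{1}{- \frac{37141}{49}} = - \frac{49}{37141}$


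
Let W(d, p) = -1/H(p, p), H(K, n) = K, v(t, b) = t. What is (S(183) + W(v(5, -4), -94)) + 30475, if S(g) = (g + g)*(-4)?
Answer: 2727035/94 ≈ 29011.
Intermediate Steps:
S(g) = -8*g (S(g) = (2*g)*(-4) = -8*g)
W(d, p) = -1/p
(S(183) + W(v(5, -4), -94)) + 30475 = (-8*183 - 1/(-94)) + 30475 = (-1464 - 1*(-1/94)) + 30475 = (-1464 + 1/94) + 30475 = -137615/94 + 30475 = 2727035/94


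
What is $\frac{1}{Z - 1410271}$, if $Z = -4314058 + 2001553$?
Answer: $- \frac{1}{3722776} \approx -2.6862 \cdot 10^{-7}$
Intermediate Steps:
$Z = -2312505$
$\frac{1}{Z - 1410271} = \frac{1}{-2312505 - 1410271} = \frac{1}{-3722776} = - \frac{1}{3722776}$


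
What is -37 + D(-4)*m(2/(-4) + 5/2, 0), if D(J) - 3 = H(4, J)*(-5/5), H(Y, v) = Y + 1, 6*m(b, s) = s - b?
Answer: -109/3 ≈ -36.333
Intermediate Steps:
m(b, s) = -b/6 + s/6 (m(b, s) = (s - b)/6 = -b/6 + s/6)
H(Y, v) = 1 + Y
D(J) = -2 (D(J) = 3 + (1 + 4)*(-5/5) = 3 + 5*(-5*⅕) = 3 + 5*(-1) = 3 - 5 = -2)
-37 + D(-4)*m(2/(-4) + 5/2, 0) = -37 - 2*(-(2/(-4) + 5/2)/6 + (⅙)*0) = -37 - 2*(-(2*(-¼) + 5*(½))/6 + 0) = -37 - 2*(-(-½ + 5/2)/6 + 0) = -37 - 2*(-⅙*2 + 0) = -37 - 2*(-⅓ + 0) = -37 - 2*(-⅓) = -37 + ⅔ = -109/3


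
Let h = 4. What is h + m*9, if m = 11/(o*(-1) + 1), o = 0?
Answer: 103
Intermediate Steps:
m = 11 (m = 11/(0*(-1) + 1) = 11/(0 + 1) = 11/1 = 11*1 = 11)
h + m*9 = 4 + 11*9 = 4 + 99 = 103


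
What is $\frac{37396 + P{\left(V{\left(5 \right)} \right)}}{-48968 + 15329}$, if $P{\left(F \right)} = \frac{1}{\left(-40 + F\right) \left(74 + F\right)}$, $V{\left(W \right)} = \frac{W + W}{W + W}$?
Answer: $- \frac{109383299}{98394075} \approx -1.1117$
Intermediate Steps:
$V{\left(W \right)} = 1$ ($V{\left(W \right)} = \frac{2 W}{2 W} = 2 W \frac{1}{2 W} = 1$)
$P{\left(F \right)} = \frac{1}{\left(-40 + F\right) \left(74 + F\right)}$
$\frac{37396 + P{\left(V{\left(5 \right)} \right)}}{-48968 + 15329} = \frac{37396 + \frac{1}{-2960 + 1^{2} + 34 \cdot 1}}{-48968 + 15329} = \frac{37396 + \frac{1}{-2960 + 1 + 34}}{-33639} = \left(37396 + \frac{1}{-2925}\right) \left(- \frac{1}{33639}\right) = \left(37396 - \frac{1}{2925}\right) \left(- \frac{1}{33639}\right) = \frac{109383299}{2925} \left(- \frac{1}{33639}\right) = - \frac{109383299}{98394075}$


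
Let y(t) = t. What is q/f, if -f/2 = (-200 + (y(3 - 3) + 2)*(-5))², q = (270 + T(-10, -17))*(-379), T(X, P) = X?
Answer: 4927/4410 ≈ 1.1172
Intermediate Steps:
q = -98540 (q = (270 - 10)*(-379) = 260*(-379) = -98540)
f = -88200 (f = -2*(-200 + ((3 - 3) + 2)*(-5))² = -2*(-200 + (0 + 2)*(-5))² = -2*(-200 + 2*(-5))² = -2*(-200 - 10)² = -2*(-210)² = -2*44100 = -88200)
q/f = -98540/(-88200) = -98540*(-1/88200) = 4927/4410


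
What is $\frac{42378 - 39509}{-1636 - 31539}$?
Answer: $- \frac{2869}{33175} \approx -0.086481$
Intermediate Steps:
$\frac{42378 - 39509}{-1636 - 31539} = \frac{2869}{-33175} = 2869 \left(- \frac{1}{33175}\right) = - \frac{2869}{33175}$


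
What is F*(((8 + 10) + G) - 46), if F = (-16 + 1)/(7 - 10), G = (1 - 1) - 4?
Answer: -160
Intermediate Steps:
G = -4 (G = 0 - 4 = -4)
F = 5 (F = -15/(-3) = -15*(-⅓) = 5)
F*(((8 + 10) + G) - 46) = 5*(((8 + 10) - 4) - 46) = 5*((18 - 4) - 46) = 5*(14 - 46) = 5*(-32) = -160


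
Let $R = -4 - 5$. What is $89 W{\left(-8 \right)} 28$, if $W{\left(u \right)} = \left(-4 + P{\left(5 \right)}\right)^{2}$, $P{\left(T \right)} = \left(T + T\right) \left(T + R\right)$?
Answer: $4824512$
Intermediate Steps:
$R = -9$
$P{\left(T \right)} = 2 T \left(-9 + T\right)$ ($P{\left(T \right)} = \left(T + T\right) \left(T - 9\right) = 2 T \left(-9 + T\right)$)
$W{\left(u \right)} = 1936$ ($W{\left(u \right)} = \left(-4 + 2 \cdot 5 \left(-9 + 5\right)\right)^{2} = \left(-4 + 2 \cdot 5 \left(-4\right)\right)^{2} = \left(-4 - 40\right)^{2} = \left(-44\right)^{2} = 1936$)
$89 W{\left(-8 \right)} 28 = 89 \cdot 1936 \cdot 28 = 172304 \cdot 28 = 4824512$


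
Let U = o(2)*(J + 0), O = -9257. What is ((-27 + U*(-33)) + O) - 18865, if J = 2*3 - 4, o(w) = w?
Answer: -28281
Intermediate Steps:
J = 2 (J = 6 - 4 = 2)
U = 4 (U = 2*(2 + 0) = 2*2 = 4)
((-27 + U*(-33)) + O) - 18865 = ((-27 + 4*(-33)) - 9257) - 18865 = ((-27 - 132) - 9257) - 18865 = (-159 - 9257) - 18865 = -9416 - 18865 = -28281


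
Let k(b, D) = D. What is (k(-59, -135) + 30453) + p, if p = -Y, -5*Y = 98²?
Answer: 161194/5 ≈ 32239.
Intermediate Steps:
Y = -9604/5 (Y = -⅕*98² = -⅕*9604 = -9604/5 ≈ -1920.8)
p = 9604/5 (p = -1*(-9604/5) = 9604/5 ≈ 1920.8)
(k(-59, -135) + 30453) + p = (-135 + 30453) + 9604/5 = 30318 + 9604/5 = 161194/5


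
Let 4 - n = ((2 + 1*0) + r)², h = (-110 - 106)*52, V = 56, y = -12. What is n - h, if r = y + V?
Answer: 9120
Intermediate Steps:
r = 44 (r = -12 + 56 = 44)
h = -11232 (h = -216*52 = -11232)
n = -2112 (n = 4 - ((2 + 1*0) + 44)² = 4 - ((2 + 0) + 44)² = 4 - (2 + 44)² = 4 - 1*46² = 4 - 1*2116 = 4 - 2116 = -2112)
n - h = -2112 - 1*(-11232) = -2112 + 11232 = 9120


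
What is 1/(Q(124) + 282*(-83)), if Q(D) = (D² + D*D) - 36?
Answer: 1/7310 ≈ 0.00013680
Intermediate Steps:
Q(D) = -36 + 2*D² (Q(D) = (D² + D²) - 36 = 2*D² - 36 = -36 + 2*D²)
1/(Q(124) + 282*(-83)) = 1/((-36 + 2*124²) + 282*(-83)) = 1/((-36 + 2*15376) - 23406) = 1/((-36 + 30752) - 23406) = 1/(30716 - 23406) = 1/7310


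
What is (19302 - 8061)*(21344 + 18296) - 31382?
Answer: 445561858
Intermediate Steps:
(19302 - 8061)*(21344 + 18296) - 31382 = 11241*39640 - 31382 = 445593240 - 31382 = 445561858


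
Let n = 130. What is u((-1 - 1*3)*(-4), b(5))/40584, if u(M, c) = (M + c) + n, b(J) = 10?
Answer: 13/3382 ≈ 0.0038439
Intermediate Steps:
u(M, c) = 130 + M + c (u(M, c) = (M + c) + 130 = 130 + M + c)
u((-1 - 1*3)*(-4), b(5))/40584 = (130 + (-1 - 1*3)*(-4) + 10)/40584 = (130 + (-1 - 3)*(-4) + 10)*(1/40584) = (130 - 4*(-4) + 10)*(1/40584) = (130 + 16 + 10)*(1/40584) = 156*(1/40584) = 13/3382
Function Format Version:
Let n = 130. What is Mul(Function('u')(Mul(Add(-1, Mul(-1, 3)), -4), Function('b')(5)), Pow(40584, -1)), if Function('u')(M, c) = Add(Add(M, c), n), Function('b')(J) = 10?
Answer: Rational(13, 3382) ≈ 0.0038439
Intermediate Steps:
Function('u')(M, c) = Add(130, M, c) (Function('u')(M, c) = Add(Add(M, c), 130) = Add(130, M, c))
Mul(Function('u')(Mul(Add(-1, Mul(-1, 3)), -4), Function('b')(5)), Pow(40584, -1)) = Mul(Add(130, Mul(Add(-1, Mul(-1, 3)), -4), 10), Pow(40584, -1)) = Mul(Add(130, Mul(Add(-1, -3), -4), 10), Rational(1, 40584)) = Mul(Add(130, Mul(-4, -4), 10), Rational(1, 40584)) = Mul(Add(130, 16, 10), Rational(1, 40584)) = Mul(156, Rational(1, 40584)) = Rational(13, 3382)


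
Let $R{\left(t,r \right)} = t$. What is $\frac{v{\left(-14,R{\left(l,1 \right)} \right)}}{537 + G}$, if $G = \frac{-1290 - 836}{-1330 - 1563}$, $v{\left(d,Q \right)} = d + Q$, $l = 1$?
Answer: $- \frac{37609}{1555667} \approx -0.024175$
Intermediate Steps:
$v{\left(d,Q \right)} = Q + d$
$G = \frac{2126}{2893}$ ($G = - \frac{2126}{-2893} = \left(-2126\right) \left(- \frac{1}{2893}\right) = \frac{2126}{2893} \approx 0.73488$)
$\frac{v{\left(-14,R{\left(l,1 \right)} \right)}}{537 + G} = \frac{1 - 14}{537 + \frac{2126}{2893}} = - \frac{13}{\frac{1555667}{2893}} = \left(-13\right) \frac{2893}{1555667} = - \frac{37609}{1555667}$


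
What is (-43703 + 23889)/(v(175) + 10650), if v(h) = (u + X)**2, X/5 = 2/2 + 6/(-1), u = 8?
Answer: -19814/10939 ≈ -1.8113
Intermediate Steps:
X = -25 (X = 5*(2/2 + 6/(-1)) = 5*(2*(1/2) + 6*(-1)) = 5*(1 - 6) = 5*(-5) = -25)
v(h) = 289 (v(h) = (8 - 25)**2 = (-17)**2 = 289)
(-43703 + 23889)/(v(175) + 10650) = (-43703 + 23889)/(289 + 10650) = -19814/10939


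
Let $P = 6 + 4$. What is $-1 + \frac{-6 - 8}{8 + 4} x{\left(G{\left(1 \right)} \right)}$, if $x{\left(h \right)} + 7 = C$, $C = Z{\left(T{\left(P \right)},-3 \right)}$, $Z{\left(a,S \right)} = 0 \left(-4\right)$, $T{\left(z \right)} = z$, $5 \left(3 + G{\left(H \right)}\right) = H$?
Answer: $\frac{43}{6} \approx 7.1667$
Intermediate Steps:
$P = 10$
$G{\left(H \right)} = -3 + \frac{H}{5}$
$Z{\left(a,S \right)} = 0$
$C = 0$
$x{\left(h \right)} = -7$ ($x{\left(h \right)} = -7 + 0 = -7$)
$-1 + \frac{-6 - 8}{8 + 4} x{\left(G{\left(1 \right)} \right)} = -1 + \frac{-6 - 8}{8 + 4} \left(-7\right) = -1 + \frac{-6 - 8}{12} \left(-7\right) = -1 + \left(-6 - 8\right) \frac{1}{12} \left(-7\right) = -1 + \left(-14\right) \frac{1}{12} \left(-7\right) = -1 - - \frac{49}{6} = -1 + \frac{49}{6} = \frac{43}{6}$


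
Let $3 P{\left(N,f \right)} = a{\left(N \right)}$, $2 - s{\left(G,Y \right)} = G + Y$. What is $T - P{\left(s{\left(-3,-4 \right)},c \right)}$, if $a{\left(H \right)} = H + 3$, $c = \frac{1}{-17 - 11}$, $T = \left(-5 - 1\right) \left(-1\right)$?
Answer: $2$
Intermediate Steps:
$T = 6$ ($T = \left(-6\right) \left(-1\right) = 6$)
$c = - \frac{1}{28}$ ($c = \frac{1}{-28} = - \frac{1}{28} \approx -0.035714$)
$s{\left(G,Y \right)} = 2 - G - Y$ ($s{\left(G,Y \right)} = 2 - \left(G + Y\right) = 2 - G - Y$)
$a{\left(H \right)} = 3 + H$
$P{\left(N,f \right)} = 1 + \frac{N}{3}$ ($P{\left(N,f \right)} = \frac{3 + N}{3} = 1 + \frac{N}{3}$)
$T - P{\left(s{\left(-3,-4 \right)},c \right)} = 6 - \left(1 + \frac{2 - -3 - -4}{3}\right) = 6 - \left(1 + \frac{2 + 3 + 4}{3}\right) = 6 - \left(1 + \frac{1}{3} \cdot 9\right) = 6 - \left(1 + 3\right) = 6 - 4 = 2$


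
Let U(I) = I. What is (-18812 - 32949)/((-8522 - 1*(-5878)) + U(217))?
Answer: 51761/2427 ≈ 21.327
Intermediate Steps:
(-18812 - 32949)/((-8522 - 1*(-5878)) + U(217)) = (-18812 - 32949)/((-8522 - 1*(-5878)) + 217) = -51761/((-8522 + 5878) + 217) = -51761/(-2644 + 217) = -51761/(-2427) = -51761*(-1/2427) = 51761/2427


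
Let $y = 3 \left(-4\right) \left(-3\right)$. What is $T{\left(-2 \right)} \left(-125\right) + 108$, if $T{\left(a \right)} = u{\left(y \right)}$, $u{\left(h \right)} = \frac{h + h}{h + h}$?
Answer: $-17$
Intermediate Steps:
$y = 36$ ($y = \left(-12\right) \left(-3\right) = 36$)
$u{\left(h \right)} = 1$ ($u{\left(h \right)} = \frac{2 h}{2 h} = 2 h \frac{1}{2 h} = 1$)
$T{\left(a \right)} = 1$
$T{\left(-2 \right)} \left(-125\right) + 108 = 1 \left(-125\right) + 108 = -125 + 108 = -17$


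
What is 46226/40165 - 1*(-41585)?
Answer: 57596819/1385 ≈ 41586.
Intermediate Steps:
46226/40165 - 1*(-41585) = 46226*(1/40165) + 41585 = 1594/1385 + 41585 = 57596819/1385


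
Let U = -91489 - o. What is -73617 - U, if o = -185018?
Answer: -167146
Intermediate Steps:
U = 93529 (U = -91489 - 1*(-185018) = -91489 + 185018 = 93529)
-73617 - U = -73617 - 1*93529 = -73617 - 93529 = -167146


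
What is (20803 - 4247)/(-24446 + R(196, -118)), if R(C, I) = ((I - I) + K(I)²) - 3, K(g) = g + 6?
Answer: -16556/11905 ≈ -1.3907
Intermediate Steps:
K(g) = 6 + g
R(C, I) = -3 + (6 + I)² (R(C, I) = ((I - I) + (6 + I)²) - 3 = (0 + (6 + I)²) - 3 = (6 + I)² - 3 = -3 + (6 + I)²)
(20803 - 4247)/(-24446 + R(196, -118)) = (20803 - 4247)/(-24446 + (-3 + (6 - 118)²)) = 16556/(-24446 + (-3 + (-112)²)) = 16556/(-24446 + (-3 + 12544)) = 16556/(-24446 + 12541) = 16556/(-11905) = 16556*(-1/11905) = -16556/11905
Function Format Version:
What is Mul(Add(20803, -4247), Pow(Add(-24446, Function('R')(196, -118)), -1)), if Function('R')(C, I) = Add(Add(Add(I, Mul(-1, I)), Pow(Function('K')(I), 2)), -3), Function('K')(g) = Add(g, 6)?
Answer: Rational(-16556, 11905) ≈ -1.3907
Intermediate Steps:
Function('K')(g) = Add(6, g)
Function('R')(C, I) = Add(-3, Pow(Add(6, I), 2)) (Function('R')(C, I) = Add(Add(Add(I, Mul(-1, I)), Pow(Add(6, I), 2)), -3) = Add(Add(0, Pow(Add(6, I), 2)), -3) = Add(Pow(Add(6, I), 2), -3) = Add(-3, Pow(Add(6, I), 2)))
Mul(Add(20803, -4247), Pow(Add(-24446, Function('R')(196, -118)), -1)) = Mul(Add(20803, -4247), Pow(Add(-24446, Add(-3, Pow(Add(6, -118), 2))), -1)) = Mul(16556, Pow(Add(-24446, Add(-3, Pow(-112, 2))), -1)) = Mul(16556, Pow(Add(-24446, Add(-3, 12544)), -1)) = Mul(16556, Pow(Add(-24446, 12541), -1)) = Mul(16556, Pow(-11905, -1)) = Mul(16556, Rational(-1, 11905)) = Rational(-16556, 11905)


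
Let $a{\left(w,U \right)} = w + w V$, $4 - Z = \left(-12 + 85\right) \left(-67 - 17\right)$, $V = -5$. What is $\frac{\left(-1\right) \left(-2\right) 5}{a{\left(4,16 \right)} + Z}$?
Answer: $\frac{1}{612} \approx 0.001634$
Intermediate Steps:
$Z = 6136$ ($Z = 4 - \left(-12 + 85\right) \left(-67 - 17\right) = 4 - 73 \left(-84\right) = 4 - -6132 = 4 + 6132 = 6136$)
$a{\left(w,U \right)} = - 4 w$ ($a{\left(w,U \right)} = w + w \left(-5\right) = w - 5 w = - 4 w$)
$\frac{\left(-1\right) \left(-2\right) 5}{a{\left(4,16 \right)} + Z} = \frac{\left(-1\right) \left(-2\right) 5}{\left(-4\right) 4 + 6136} = \frac{2 \cdot 5}{-16 + 6136} = \frac{10}{6120} = 10 \cdot \frac{1}{6120} = \frac{1}{612}$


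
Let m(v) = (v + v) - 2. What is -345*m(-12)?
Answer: 8970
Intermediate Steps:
m(v) = -2 + 2*v (m(v) = 2*v - 2 = -2 + 2*v)
-345*m(-12) = -345*(-2 + 2*(-12)) = -345*(-2 - 24) = -345*(-26) = 8970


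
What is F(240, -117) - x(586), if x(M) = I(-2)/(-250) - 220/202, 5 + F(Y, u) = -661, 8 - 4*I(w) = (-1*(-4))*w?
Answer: -8394298/12625 ≈ -664.89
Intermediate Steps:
I(w) = 2 - w (I(w) = 2 - (-1*(-4))*w/4 = 2 - w)
F(Y, u) = -666 (F(Y, u) = -5 - 661 = -666)
x(M) = -13952/12625 (x(M) = (2 - 1*(-2))/(-250) - 220/202 = (2 + 2)*(-1/250) - 220*1/202 = 4*(-1/250) - 110/101 = -2/125 - 110/101 = -13952/12625)
F(240, -117) - x(586) = -666 - 1*(-13952/12625) = -666 + 13952/12625 = -8394298/12625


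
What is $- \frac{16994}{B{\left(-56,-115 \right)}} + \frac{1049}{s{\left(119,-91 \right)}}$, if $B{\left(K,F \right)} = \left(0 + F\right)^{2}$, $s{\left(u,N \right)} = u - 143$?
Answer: $- \frac{14280881}{317400} \approx -44.993$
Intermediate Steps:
$s{\left(u,N \right)} = -143 + u$
$B{\left(K,F \right)} = F^{2}$
$- \frac{16994}{B{\left(-56,-115 \right)}} + \frac{1049}{s{\left(119,-91 \right)}} = - \frac{16994}{\left(-115\right)^{2}} + \frac{1049}{-143 + 119} = - \frac{16994}{13225} + \frac{1049}{-24} = \left(-16994\right) \frac{1}{13225} + 1049 \left(- \frac{1}{24}\right) = - \frac{16994}{13225} - \frac{1049}{24} = - \frac{14280881}{317400}$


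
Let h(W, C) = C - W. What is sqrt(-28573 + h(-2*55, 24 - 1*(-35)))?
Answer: 6*I*sqrt(789) ≈ 168.53*I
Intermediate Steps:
sqrt(-28573 + h(-2*55, 24 - 1*(-35))) = sqrt(-28573 + ((24 - 1*(-35)) - (-2)*55)) = sqrt(-28573 + ((24 + 35) - 1*(-110))) = sqrt(-28573 + (59 + 110)) = sqrt(-28573 + 169) = sqrt(-28404) = 6*I*sqrt(789)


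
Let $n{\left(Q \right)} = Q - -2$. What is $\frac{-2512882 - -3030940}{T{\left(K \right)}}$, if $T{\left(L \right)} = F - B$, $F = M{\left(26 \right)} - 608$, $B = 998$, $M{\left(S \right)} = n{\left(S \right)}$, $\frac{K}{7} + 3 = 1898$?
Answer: $- \frac{86343}{263} \approx -328.3$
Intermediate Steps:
$n{\left(Q \right)} = 2 + Q$ ($n{\left(Q \right)} = Q + 2 = 2 + Q$)
$K = 13265$ ($K = -21 + 7 \cdot 1898 = -21 + 13286 = 13265$)
$M{\left(S \right)} = 2 + S$
$F = -580$ ($F = \left(2 + 26\right) - 608 = 28 - 608 = -580$)
$T{\left(L \right)} = -1578$ ($T{\left(L \right)} = -580 - 998 = -1578$)
$\frac{-2512882 - -3030940}{T{\left(K \right)}} = \frac{-2512882 - -3030940}{-1578} = \left(-2512882 + 3030940\right) \left(- \frac{1}{1578}\right) = 518058 \left(- \frac{1}{1578}\right) = - \frac{86343}{263}$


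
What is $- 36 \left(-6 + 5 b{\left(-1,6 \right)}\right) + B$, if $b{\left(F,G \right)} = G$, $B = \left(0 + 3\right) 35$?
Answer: $-759$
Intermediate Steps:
$B = 105$ ($B = 3 \cdot 35 = 105$)
$- 36 \left(-6 + 5 b{\left(-1,6 \right)}\right) + B = - 36 \left(-6 + 5 \cdot 6\right) + 105 = - 36 \left(-6 + 30\right) + 105 = \left(-36\right) 24 + 105 = -864 + 105 = -759$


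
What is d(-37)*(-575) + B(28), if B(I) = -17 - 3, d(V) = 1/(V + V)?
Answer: -905/74 ≈ -12.230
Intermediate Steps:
d(V) = 1/(2*V)
B(I) = -20
d(-37)*(-575) + B(28) = ((½)/(-37))*(-575) - 20 = ((½)*(-1/37))*(-575) - 20 = -1/74*(-575) - 20 = 575/74 - 20 = -905/74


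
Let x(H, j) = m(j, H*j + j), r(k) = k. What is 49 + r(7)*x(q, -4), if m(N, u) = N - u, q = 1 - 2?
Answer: 21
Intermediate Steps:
q = -1
x(H, j) = -H*j (x(H, j) = j - (H*j + j) = j - (j + H*j) = j + (-j - H*j) = -H*j)
49 + r(7)*x(q, -4) = 49 + 7*(-1*(-1)*(-4)) = 49 + 7*(-4) = 49 - 28 = 21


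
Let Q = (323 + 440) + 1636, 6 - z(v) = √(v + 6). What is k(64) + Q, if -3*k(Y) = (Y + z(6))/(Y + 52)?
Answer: 417391/174 + √3/174 ≈ 2398.8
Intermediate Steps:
z(v) = 6 - √(6 + v) (z(v) = 6 - √(v + 6) = 6 - √(6 + v))
Q = 2399 (Q = 763 + 1636 = 2399)
k(Y) = -(6 + Y - 2*√3)/(3*(52 + Y)) (k(Y) = -(Y + (6 - √(6 + 6)))/(3*(Y + 52)) = -(Y + (6 - √12))/(3*(52 + Y)) = -(Y + (6 - 2*√3))/(3*(52 + Y)) = -(6 + Y - 2*√3)/(3*(52 + Y)))
k(64) + Q = (-6 - 1*64 + 2*√3)/(3*(52 + 64)) + 2399 = (⅓)*(-6 - 64 + 2*√3)/116 + 2399 = (⅓)*(1/116)*(-70 + 2*√3) + 2399 = (-35/174 + √3/174) + 2399 = 417391/174 + √3/174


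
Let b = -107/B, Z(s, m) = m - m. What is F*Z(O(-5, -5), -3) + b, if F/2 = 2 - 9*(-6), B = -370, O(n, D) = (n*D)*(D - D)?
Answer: 107/370 ≈ 0.28919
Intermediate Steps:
O(n, D) = 0 (O(n, D) = (D*n)*0 = 0)
Z(s, m) = 0
b = 107/370 (b = -107/(-370) = -107*(-1/370) = 107/370 ≈ 0.28919)
F = 112 (F = 2*(2 - 9*(-6)) = 2*(2 + 54) = 2*56 = 112)
F*Z(O(-5, -5), -3) + b = 112*0 + 107/370 = 0 + 107/370 = 107/370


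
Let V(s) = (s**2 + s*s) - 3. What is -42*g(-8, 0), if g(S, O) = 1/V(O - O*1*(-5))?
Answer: 14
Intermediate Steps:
V(s) = -3 + 2*s**2 (V(s) = (s**2 + s**2) - 3 = 2*s**2 - 3 = -3 + 2*s**2)
g(S, O) = 1/(-3 + 72*O**2) (g(S, O) = 1/(-3 + 2*(O - O*1*(-5))**2) = 1/(-3 + 2*(O - O*(-5))**2) = 1/(-3 + 2*(O - (-5)*O)**2) = 1/(-3 + 2*(O + 5*O)**2) = 1/(-3 + 2*(6*O)**2) = 1/(-3 + 2*(36*O**2)) = 1/(-3 + 72*O**2))
-42*g(-8, 0) = -14/(-1 + 24*0**2) = -14/(-1 + 24*0) = -14/(-1 + 0) = -14/(-1) = -14*(-1) = -42*(-1/3) = 14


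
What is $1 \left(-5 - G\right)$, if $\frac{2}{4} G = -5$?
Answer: $5$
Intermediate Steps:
$G = -10$ ($G = 2 \left(-5\right) = -10$)
$1 \left(-5 - G\right) = 1 \left(-5 - -10\right) = 1 \left(-5 + 10\right) = 1 \cdot 5 = 5$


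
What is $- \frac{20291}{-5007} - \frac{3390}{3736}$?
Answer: $\frac{29416723}{9353076} \approx 3.1451$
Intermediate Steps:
$- \frac{20291}{-5007} - \frac{3390}{3736} = \left(-20291\right) \left(- \frac{1}{5007}\right) - \frac{1695}{1868} = \frac{20291}{5007} - \frac{1695}{1868} = \frac{29416723}{9353076}$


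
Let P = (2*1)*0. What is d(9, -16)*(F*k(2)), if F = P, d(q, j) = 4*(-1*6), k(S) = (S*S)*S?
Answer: 0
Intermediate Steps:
k(S) = S³ (k(S) = S²*S = S³)
d(q, j) = -24 (d(q, j) = 4*(-6) = -24)
P = 0 (P = 2*0 = 0)
F = 0
d(9, -16)*(F*k(2)) = -0*2³ = -0*8 = -24*0 = 0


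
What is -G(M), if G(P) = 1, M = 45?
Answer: -1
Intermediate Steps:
-G(M) = -1*1 = -1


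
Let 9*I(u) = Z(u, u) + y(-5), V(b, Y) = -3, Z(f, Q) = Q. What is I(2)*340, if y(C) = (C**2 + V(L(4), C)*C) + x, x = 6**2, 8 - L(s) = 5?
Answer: 8840/3 ≈ 2946.7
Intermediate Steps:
L(s) = 3 (L(s) = 8 - 1*5 = 8 - 5 = 3)
x = 36
y(C) = 36 + C**2 - 3*C (y(C) = (C**2 - 3*C) + 36 = 36 + C**2 - 3*C)
I(u) = 76/9 + u/9 (I(u) = (u + (36 + (-5)**2 - 3*(-5)))/9 = (u + (36 + 25 + 15))/9 = (u + 76)/9 = (76 + u)/9 = 76/9 + u/9)
I(2)*340 = (76/9 + (1/9)*2)*340 = (76/9 + 2/9)*340 = (26/3)*340 = 8840/3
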